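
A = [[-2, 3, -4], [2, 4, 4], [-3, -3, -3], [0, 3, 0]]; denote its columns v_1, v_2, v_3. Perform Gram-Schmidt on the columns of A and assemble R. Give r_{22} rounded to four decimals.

r_{22} = 5.9902

v_1 = (-2, 2, -3, 0); ‖v_1‖ = 4.1231, so q_1 = (-0.4851, 0.4851, -0.7276, 0.0000).
q_1·v_2 = (-0.4851)·3 + 0.4851·4 + (-0.7276)·(-3) + 0.0000·3 = 2.6679.
u_2 = v_2 − 2.6679·q_1 = (4.2941, 2.7059, -1.0588, 3.0000).
r_{22} = ‖u_2‖ = 5.9902.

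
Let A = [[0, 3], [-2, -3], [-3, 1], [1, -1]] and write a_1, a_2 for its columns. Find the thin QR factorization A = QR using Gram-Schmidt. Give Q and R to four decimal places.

Q = [[0.0000, 0.6757], [-0.5345, -0.6113], [-0.8018, 0.3217], [0.2673, -0.2574]], R = [[3.7417, 0.5345], [0.0000, 4.4401]]

q_1 = a_1/‖a_1‖ = (0, -2, -3, 1)/3.7417 = (0.0000, -0.5345, -0.8018, 0.2673).
r_{12} = q_1·a_2 = 0.5345.
u_2 = a_2 − 0.5345·q_1 = (3.0000, -2.7143, 1.4286, -1.1429).
‖u_2‖ = 4.4401, so q_2 = (0.6757, -0.6113, 0.3217, -0.2574).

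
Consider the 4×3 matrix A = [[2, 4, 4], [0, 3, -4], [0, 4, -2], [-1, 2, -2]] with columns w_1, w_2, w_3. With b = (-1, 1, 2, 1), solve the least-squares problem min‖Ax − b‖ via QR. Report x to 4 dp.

x = (-0.6270, 0.2584, -0.1416)

w_1 = (2, 0, 0, -1); ‖w_1‖ = 2.2361, so e_1 = (0.8944, 0.0000, 0.0000, -0.4472).
e_1·w_2 = 0.8944·4 + 0.0000·3 + 0.0000·4 + (-0.4472)·2 = 2.6833.
u_2 = w_2 − 2.6833·e_1 = (1.6000, 3.0000, 4.0000, 3.2000).
‖u_2‖ = 6.1482, so e_2 = (0.2602, 0.4880, 0.6506, 0.5205).
e_1·w_3 = 0.8944·4 + 0.0000·(-4) + 0.0000·(-2) + (-0.4472)·(-2) = 4.4721; e_2·w_3 = 0.2602·4 + 0.4880·(-4) + 0.6506·(-2) + 0.5205·(-2) = -3.2530.
u_3 = w_3 − 4.4721·e_1 + 3.2530·e_2 = (0.8466, -2.4127, 0.1164, 1.6931).
‖u_3‖ = 3.0689, so e_3 = (0.2759, -0.7862, 0.0379, 0.5517).
Qᵀb = (-1.3416, 2.0494, -0.4345).
Back-substitute: x_3 = -0.4345/3.0689 = -0.1416.
x_2 = (2.0494 + 3.2530·(-0.1416))/6.1482 = 0.2584.
x_1 = (-1.3416 − 2.6833·0.2584 − 4.4721·(-0.1416))/2.2361 = -0.6270.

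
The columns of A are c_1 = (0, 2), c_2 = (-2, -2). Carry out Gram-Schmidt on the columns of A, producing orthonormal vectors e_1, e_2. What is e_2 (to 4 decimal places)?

e_1 = c_1/‖c_1‖ = (0, 2)/2.0000 = (0.0000, 1.0000).
r_{12} = e_1·c_2 = -2.0000.
u_2 = c_2 + 2.0000·e_1 = (-2.0000, 0.0000).
‖u_2‖ = 2.0000, so e_2 = (-1.0000, 0.0000).

e_2 = (-1.0000, 0.0000)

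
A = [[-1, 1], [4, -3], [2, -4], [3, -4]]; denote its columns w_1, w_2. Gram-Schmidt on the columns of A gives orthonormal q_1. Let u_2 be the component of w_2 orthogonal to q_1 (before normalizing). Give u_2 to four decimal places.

u_2 = (-0.1000, 1.4000, -1.8000, -0.7000)

q_1 = w_1/‖w_1‖ = (-1, 4, 2, 3)/5.4772 = (-0.1826, 0.7303, 0.3651, 0.5477).
r_{12} = q_1·w_2 = -6.0249.
u_2 = w_2 + 6.0249·q_1 = (-0.1000, 1.4000, -1.8000, -0.7000).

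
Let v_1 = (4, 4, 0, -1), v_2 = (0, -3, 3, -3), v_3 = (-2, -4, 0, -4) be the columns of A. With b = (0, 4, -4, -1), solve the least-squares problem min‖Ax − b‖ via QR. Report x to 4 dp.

v_1 = (4, 4, 0, -1); ‖v_1‖ = 5.7446, so q_1 = (0.6963, 0.6963, 0.0000, -0.1741).
q_1·v_2 = 0.6963·0 + 0.6963·(-3) + 0.0000·3 + (-0.1741)·(-3) = -1.5667.
u_2 = v_2 + 1.5667·q_1 = (1.0909, -1.9091, 3.0000, -3.2727).
‖u_2‖ = 4.9543, so q_2 = (0.2202, -0.3853, 0.6055, -0.6606).
q_1·v_3 = 0.6963·(-2) + 0.6963·(-4) + 0.0000·0 + (-0.1741)·(-4) = -3.4816; q_2·v_3 = 0.2202·(-2) + (-0.3853)·(-4) + 0.6055·0 + (-0.6606)·(-4) = 3.7433.
u_3 = v_3 + 3.4816·q_1 − 3.7433·q_2 = (-0.4000, -0.1333, -2.2667, -2.1333).
‖u_3‖ = 3.1411, so q_3 = (-0.1273, -0.0424, -0.7216, -0.6792).
Qᵀb = (2.9593, -3.3029, 3.3958).
Back-substitute: x_3 = 3.3958/3.1411 = 1.0811.
x_2 = (-3.3029 − 3.7433·1.0811)/4.9543 = -1.4835.
x_1 = (2.9593 + 1.5667·(-1.4835) + 3.4816·1.0811)/5.7446 = 0.7658.

x = (0.7658, -1.4835, 1.0811)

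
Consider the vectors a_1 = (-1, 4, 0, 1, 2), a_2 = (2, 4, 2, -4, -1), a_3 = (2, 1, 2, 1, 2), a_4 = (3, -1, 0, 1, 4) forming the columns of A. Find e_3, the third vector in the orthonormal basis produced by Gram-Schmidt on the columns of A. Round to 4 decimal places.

e_3 = (0.6215, -0.1488, 0.5372, 0.3183, 0.4491)

a_1 = (-1, 4, 0, 1, 2); ‖a_1‖ = 4.6904, so e_1 = (-0.2132, 0.8528, 0.0000, 0.2132, 0.4264).
e_1·a_2 = (-0.2132)·2 + 0.8528·4 + 0.0000·2 + 0.2132·(-4) + 0.4264·(-1) = 1.7056.
u_2 = a_2 − 1.7056·e_1 = (2.3636, 2.5455, 2.0000, -4.3636, -1.7273).
‖u_2‖ = 6.1718, so e_2 = (0.3830, 0.4124, 0.3241, -0.7070, -0.2799).
e_1·a_3 = (-0.2132)·2 + 0.8528·1 + 0.0000·2 + 0.2132·1 + 0.4264·2 = 1.4924; e_2·a_3 = 0.3830·2 + 0.4124·1 + 0.3241·2 + (-0.7070)·1 + (-0.2799)·2 = 0.5597.
u_3 = a_3 − 1.4924·e_1 − 0.5597·e_2 = (2.1038, -0.5036, 1.8186, 1.0776, 1.5203).
‖u_3‖ = 3.3852, so e_3 = (0.6215, -0.1488, 0.5372, 0.3183, 0.4491).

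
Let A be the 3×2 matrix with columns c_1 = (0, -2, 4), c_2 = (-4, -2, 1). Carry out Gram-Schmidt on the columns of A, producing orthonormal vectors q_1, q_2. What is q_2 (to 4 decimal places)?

q_1 = c_1/‖c_1‖ = (0, -2, 4)/4.4721 = (0.0000, -0.4472, 0.8944).
r_{12} = q_1·c_2 = 1.7889.
u_2 = c_2 − 1.7889·q_1 = (-4.0000, -1.2000, -0.6000).
‖u_2‖ = 4.2190, so q_2 = (-0.9481, -0.2844, -0.1422).

q_2 = (-0.9481, -0.2844, -0.1422)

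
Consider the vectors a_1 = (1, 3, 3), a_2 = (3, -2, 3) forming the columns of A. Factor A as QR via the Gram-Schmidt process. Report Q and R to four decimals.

a_1 = (1, 3, 3); ‖a_1‖ = 4.3589, so e_1 = (0.2294, 0.6882, 0.6882).
e_1·a_2 = 0.2294·3 + 0.6882·(-2) + 0.6882·3 = 1.3765.
u_2 = a_2 − 1.3765·e_1 = (2.6842, -2.9474, 2.0526).
‖u_2‖ = 4.4839, so e_2 = (0.5986, -0.6573, 0.4578).

Q = [[0.2294, 0.5986], [0.6882, -0.6573], [0.6882, 0.4578]], R = [[4.3589, 1.3765], [0.0000, 4.4839]]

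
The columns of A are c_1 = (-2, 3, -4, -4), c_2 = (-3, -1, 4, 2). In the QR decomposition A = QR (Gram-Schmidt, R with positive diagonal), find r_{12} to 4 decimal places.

c_1 = (-2, 3, -4, -4); ‖c_1‖ = 6.7082, so q_1 = (-0.2981, 0.4472, -0.5963, -0.5963).
r_{12} = q_1·c_2 = -3.1305.

r_{12} = -3.1305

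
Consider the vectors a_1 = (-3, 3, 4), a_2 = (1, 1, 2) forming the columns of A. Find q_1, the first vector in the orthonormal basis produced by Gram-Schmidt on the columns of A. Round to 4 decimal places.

q_1 = (-0.5145, 0.5145, 0.6860)

a_1 = (-3, 3, 4); ‖a_1‖ = 5.8310, so q_1 = (-0.5145, 0.5145, 0.6860).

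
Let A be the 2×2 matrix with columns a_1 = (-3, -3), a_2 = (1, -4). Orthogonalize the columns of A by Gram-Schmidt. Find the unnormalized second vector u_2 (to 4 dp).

u_2 = (2.5000, -2.5000)

a_1 = (-3, -3); ‖a_1‖ = 4.2426, so q_1 = (-0.7071, -0.7071).
q_1·a_2 = (-0.7071)·1 + (-0.7071)·(-4) = 2.1213.
u_2 = a_2 − 2.1213·q_1 = (2.5000, -2.5000).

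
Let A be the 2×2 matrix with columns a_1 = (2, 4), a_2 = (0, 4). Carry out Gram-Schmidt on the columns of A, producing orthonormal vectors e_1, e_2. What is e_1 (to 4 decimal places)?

a_1 = (2, 4); ‖a_1‖ = 4.4721, so e_1 = (0.4472, 0.8944).

e_1 = (0.4472, 0.8944)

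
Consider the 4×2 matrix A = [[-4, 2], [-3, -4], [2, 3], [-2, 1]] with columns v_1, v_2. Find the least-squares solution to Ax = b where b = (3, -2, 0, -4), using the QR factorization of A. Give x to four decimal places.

v_1 = (-4, -3, 2, -2); ‖v_1‖ = 5.7446, so e_1 = (-0.6963, -0.5222, 0.3482, -0.3482).
e_1·v_2 = (-0.6963)·2 + (-0.5222)·(-4) + 0.3482·3 + (-0.3482)·1 = 1.3926.
u_2 = v_2 − 1.3926·e_1 = (2.9697, -3.2727, 2.5152, 1.4848).
‖u_2‖ = 5.2972, so e_2 = (0.5606, -0.6178, 0.4748, 0.2803).
Qᵀb = (0.3482, 1.7963).
Back-substitute: x_2 = 1.7963/5.2972 = 0.3391.
x_1 = (0.3482 − 1.3926·0.3391)/5.7446 = -0.0216.

x = (-0.0216, 0.3391)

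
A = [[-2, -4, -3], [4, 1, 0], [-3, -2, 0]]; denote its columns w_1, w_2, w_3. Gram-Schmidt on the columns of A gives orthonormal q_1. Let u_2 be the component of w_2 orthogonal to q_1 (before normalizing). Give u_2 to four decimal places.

w_1 = (-2, 4, -3); ‖w_1‖ = 5.3852, so q_1 = (-0.3714, 0.7428, -0.5571).
q_1·w_2 = (-0.3714)·(-4) + 0.7428·1 + (-0.5571)·(-2) = 3.3425.
u_2 = w_2 − 3.3425·q_1 = (-2.7586, -1.4828, -0.1379).

u_2 = (-2.7586, -1.4828, -0.1379)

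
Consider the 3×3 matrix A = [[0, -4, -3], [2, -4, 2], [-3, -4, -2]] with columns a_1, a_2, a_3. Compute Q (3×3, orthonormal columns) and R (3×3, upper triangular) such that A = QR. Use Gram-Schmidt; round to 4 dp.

e_1 = a_1/‖a_1‖ = (0, 2, -3)/3.6056 = (0.0000, 0.5547, -0.8321).
r_{12} = e_1·a_2 = 1.1094.
u_2 = a_2 − 1.1094·e_1 = (-4.0000, -4.6154, -3.0769).
‖u_2‖ = 6.8388, so e_2 = (-0.5849, -0.6749, -0.4499).
r_{13} = e_1·a_3 = 2.7735; r_{23} = e_2·a_3 = 1.3048.
u_3 = a_3 − 2.7735·e_1 − 1.3048·e_2 = (-2.2368, 1.3421, 0.8947).
‖u_3‖ = 2.7578, so e_3 = (-0.8111, 0.4867, 0.3244).

Q = [[0.0000, -0.5849, -0.8111], [0.5547, -0.6749, 0.4867], [-0.8321, -0.4499, 0.3244]], R = [[3.6056, 1.1094, 2.7735], [0.0000, 6.8388, 1.3048], [0.0000, 0.0000, 2.7578]]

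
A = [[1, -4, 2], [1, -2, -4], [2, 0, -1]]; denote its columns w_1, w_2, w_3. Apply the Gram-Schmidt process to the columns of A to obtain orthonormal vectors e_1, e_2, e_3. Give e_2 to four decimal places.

w_1 = (1, 1, 2); ‖w_1‖ = 2.4495, so e_1 = (0.4082, 0.4082, 0.8165).
e_1·w_2 = 0.4082·(-4) + 0.4082·(-2) + 0.8165·0 = -2.4495.
u_2 = w_2 + 2.4495·e_1 = (-3.0000, -1.0000, 2.0000).
‖u_2‖ = 3.7417, so e_2 = (-0.8018, -0.2673, 0.5345).

e_2 = (-0.8018, -0.2673, 0.5345)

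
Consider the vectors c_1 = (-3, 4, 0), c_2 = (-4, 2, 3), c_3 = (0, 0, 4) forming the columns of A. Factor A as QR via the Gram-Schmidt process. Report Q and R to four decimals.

c_1 = (-3, 4, 0); ‖c_1‖ = 5.0000, so e_1 = (-0.6000, 0.8000, 0.0000).
e_1·c_2 = (-0.6000)·(-4) + 0.8000·2 + 0.0000·3 = 4.0000.
u_2 = c_2 − 4.0000·e_1 = (-1.6000, -1.2000, 3.0000).
‖u_2‖ = 3.6056, so e_2 = (-0.4438, -0.3328, 0.8321).
e_1·c_3 = (-0.6000)·0 + 0.8000·0 + 0.0000·4 = 0.0000; e_2·c_3 = (-0.4438)·0 + (-0.3328)·0 + 0.8321·4 = 3.3282.
u_3 = c_3 + 0.0000·e_1 − 3.3282·e_2 = (1.4769, 1.1077, 1.2308).
‖u_3‖ = 2.2188, so e_3 = (0.6656, 0.4992, 0.5547).

Q = [[-0.6000, -0.4438, 0.6656], [0.8000, -0.3328, 0.4992], [0.0000, 0.8321, 0.5547]], R = [[5.0000, 4.0000, 0.0000], [0.0000, 3.6056, 3.3282], [0.0000, 0.0000, 2.2188]]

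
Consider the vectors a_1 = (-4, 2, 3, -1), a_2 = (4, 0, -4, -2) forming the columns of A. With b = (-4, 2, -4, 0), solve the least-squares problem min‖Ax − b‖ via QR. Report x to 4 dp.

x = (0.7129, 0.5149)

q_1 = a_1/‖a_1‖ = (-4, 2, 3, -1)/5.4772 = (-0.7303, 0.3651, 0.5477, -0.1826).
r_{12} = q_1·a_2 = -4.7469.
u_2 = a_2 + 4.7469·q_1 = (0.5333, 1.7333, -1.4000, -2.8667).
‖u_2‖ = 3.6697, so q_2 = (0.1453, 0.4723, -0.3815, -0.7812).
Qᵀb = (1.4606, 1.8893).
Back-substitute: x_2 = 1.8893/3.6697 = 0.5149.
x_1 = (1.4606 + 4.7469·0.5149)/5.4772 = 0.7129.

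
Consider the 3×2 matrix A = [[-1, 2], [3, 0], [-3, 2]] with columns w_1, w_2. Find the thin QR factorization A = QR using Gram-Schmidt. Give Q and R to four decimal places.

Q = [[-0.2294, 0.7337], [0.6882, 0.5869], [-0.6882, 0.3424]], R = [[4.3589, -1.8353], [0.0000, 2.1521]]

w_1 = (-1, 3, -3); ‖w_1‖ = 4.3589, so q_1 = (-0.2294, 0.6882, -0.6882).
q_1·w_2 = (-0.2294)·2 + 0.6882·0 + (-0.6882)·2 = -1.8353.
u_2 = w_2 + 1.8353·q_1 = (1.5789, 1.2632, 0.7368).
‖u_2‖ = 2.1521, so q_2 = (0.7337, 0.5869, 0.3424).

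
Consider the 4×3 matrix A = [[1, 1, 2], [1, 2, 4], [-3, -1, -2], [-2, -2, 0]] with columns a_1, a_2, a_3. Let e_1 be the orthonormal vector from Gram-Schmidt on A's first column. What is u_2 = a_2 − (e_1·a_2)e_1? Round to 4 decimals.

a_1 = (1, 1, -3, -2); ‖a_1‖ = 3.8730, so e_1 = (0.2582, 0.2582, -0.7746, -0.5164).
e_1·a_2 = 0.2582·1 + 0.2582·2 + (-0.7746)·(-1) + (-0.5164)·(-2) = 2.5820.
u_2 = a_2 − 2.5820·e_1 = (0.3333, 1.3333, 1.0000, -0.6667).

u_2 = (0.3333, 1.3333, 1.0000, -0.6667)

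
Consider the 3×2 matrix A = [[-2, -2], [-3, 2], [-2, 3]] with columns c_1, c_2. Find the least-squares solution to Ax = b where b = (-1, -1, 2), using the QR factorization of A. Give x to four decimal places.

x = (0.2889, 0.4889)

c_1 = (-2, -3, -2); ‖c_1‖ = 4.1231, so e_1 = (-0.4851, -0.7276, -0.4851).
e_1·c_2 = (-0.4851)·(-2) + (-0.7276)·2 + (-0.4851)·3 = -1.9403.
u_2 = c_2 + 1.9403·e_1 = (-2.9412, 0.5882, 2.0588).
‖u_2‖ = 3.6380, so e_2 = (-0.8085, 0.1617, 0.5659).
Qᵀb = (0.2425, 1.7786).
Back-substitute: x_2 = 1.7786/3.6380 = 0.4889.
x_1 = (0.2425 + 1.9403·0.4889)/4.1231 = 0.2889.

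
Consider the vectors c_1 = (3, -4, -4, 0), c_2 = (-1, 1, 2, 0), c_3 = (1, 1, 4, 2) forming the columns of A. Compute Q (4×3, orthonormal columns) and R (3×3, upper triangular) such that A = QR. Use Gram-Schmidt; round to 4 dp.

Q = [[0.4685, 0.1363, 0.6435], [-0.6247, -0.6475, 0.3217], [-0.6247, 0.7498, 0.1609], [0.0000, 0.0000, 0.6757]], R = [[6.4031, -2.3426, -2.6550], [0.0000, 0.7157, 2.4878], [0.0000, 0.0000, 2.9601]]

q_1 = c_1/‖c_1‖ = (3, -4, -4, 0)/6.4031 = (0.4685, -0.6247, -0.6247, 0.0000).
r_{12} = q_1·c_2 = -2.3426.
u_2 = c_2 + 2.3426·q_1 = (0.0976, -0.4634, 0.5366, 0.0000).
‖u_2‖ = 0.7157, so q_2 = (0.1363, -0.6475, 0.7498, 0.0000).
r_{13} = q_1·c_3 = -2.6550; r_{23} = q_2·c_3 = 2.4878.
u_3 = c_3 + 2.6550·q_1 − 2.4878·q_2 = (1.9048, 0.9524, 0.4762, 2.0000).
‖u_3‖ = 2.9601, so q_3 = (0.6435, 0.3217, 0.1609, 0.6757).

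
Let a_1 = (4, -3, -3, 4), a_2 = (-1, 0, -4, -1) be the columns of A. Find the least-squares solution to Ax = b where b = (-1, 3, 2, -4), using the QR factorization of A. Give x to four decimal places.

x = (-0.6991, -0.0113)

e_1 = a_1/‖a_1‖ = (4, -3, -3, 4)/7.0711 = (0.5657, -0.4243, -0.4243, 0.5657).
r_{12} = e_1·a_2 = 0.5657.
u_2 = a_2 − 0.5657·e_1 = (-1.3200, 0.2400, -3.7600, -1.3200).
‖u_2‖ = 4.2048, so e_2 = (-0.3139, 0.0571, -0.8942, -0.3139).
Qᵀb = (-4.9497, -0.0476).
Back-substitute: x_2 = -0.0476/4.2048 = -0.0113.
x_1 = (-4.9497 − 0.5657·(-0.0113))/7.0711 = -0.6991.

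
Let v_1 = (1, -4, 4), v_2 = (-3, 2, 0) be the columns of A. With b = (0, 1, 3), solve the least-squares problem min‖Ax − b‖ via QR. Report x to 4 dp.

q_1 = v_1/‖v_1‖ = (1, -4, 4)/5.7446 = (0.1741, -0.6963, 0.6963).
r_{12} = q_1·v_2 = -1.9149.
u_2 = v_2 + 1.9149·q_1 = (-2.6667, 0.6667, 1.3333).
‖u_2‖ = 3.0551, so q_2 = (-0.8729, 0.2182, 0.4364).
Qᵀb = (1.3926, 1.5275).
Back-substitute: x_2 = 1.5275/3.0551 = 0.5000.
x_1 = (1.3926 + 1.9149·0.5000)/5.7446 = 0.4091.

x = (0.4091, 0.5000)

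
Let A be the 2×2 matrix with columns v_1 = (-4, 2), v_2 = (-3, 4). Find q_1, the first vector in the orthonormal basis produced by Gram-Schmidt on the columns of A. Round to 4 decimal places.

q_1 = (-0.8944, 0.4472)

q_1 = v_1/‖v_1‖ = (-4, 2)/4.4721 = (-0.8944, 0.4472).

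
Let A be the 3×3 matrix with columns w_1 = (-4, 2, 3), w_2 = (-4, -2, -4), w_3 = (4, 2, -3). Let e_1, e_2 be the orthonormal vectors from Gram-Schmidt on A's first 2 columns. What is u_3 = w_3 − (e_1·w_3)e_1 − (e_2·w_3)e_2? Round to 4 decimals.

u_3 = (0.2146, 3.0038, -1.7165)

w_1 = (-4, 2, 3); ‖w_1‖ = 5.3852, so e_1 = (-0.7428, 0.3714, 0.5571).
e_1·w_2 = (-0.7428)·(-4) + 0.3714·(-2) + 0.5571·(-4) = 0.0000.
u_2 = w_2 + 0.0000·e_1 = (-4.0000, -2.0000, -4.0000).
‖u_2‖ = 6.0000, so e_2 = (-0.6667, -0.3333, -0.6667).
e_1·w_3 = (-0.7428)·4 + 0.3714·2 + 0.5571·(-3) = -3.8996; e_2·w_3 = (-0.6667)·4 + (-0.3333)·2 + (-0.6667)·(-3) = -1.3333.
u_3 = w_3 + 3.8996·e_1 + 1.3333·e_2 = (0.2146, 3.0038, -1.7165).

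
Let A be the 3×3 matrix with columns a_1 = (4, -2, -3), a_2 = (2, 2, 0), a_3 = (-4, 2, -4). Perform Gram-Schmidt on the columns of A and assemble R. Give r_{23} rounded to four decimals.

r_{23} = -1.0613

q_1 = a_1/‖a_1‖ = (4, -2, -3)/5.3852 = (0.7428, -0.3714, -0.5571).
r_{12} = q_1·a_2 = 0.7428.
u_2 = a_2 − 0.7428·q_1 = (1.4483, 2.2759, 0.4138).
‖u_2‖ = 2.7292, so q_2 = (0.5307, 0.8339, 0.1516).
r_{23} = q_2·a_3 = -1.0613.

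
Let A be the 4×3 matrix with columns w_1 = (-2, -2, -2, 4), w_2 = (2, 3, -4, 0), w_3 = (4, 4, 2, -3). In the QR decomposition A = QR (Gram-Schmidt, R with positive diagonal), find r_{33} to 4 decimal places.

w_1 = (-2, -2, -2, 4); ‖w_1‖ = 5.2915, so e_1 = (-0.3780, -0.3780, -0.3780, 0.7559).
e_1·w_2 = (-0.3780)·2 + (-0.3780)·3 + (-0.3780)·(-4) + 0.7559·0 = -0.3780.
u_2 = w_2 + 0.3780·e_1 = (1.8571, 2.8571, -4.1429, 0.2857).
‖u_2‖ = 5.3719, so e_2 = (0.3457, 0.5319, -0.7712, 0.0532).
e_1·w_3 = (-0.3780)·4 + (-0.3780)·4 + (-0.3780)·2 + 0.7559·(-3) = -6.0474; e_2·w_3 = 0.3457·4 + 0.5319·4 + (-0.7712)·2 + 0.0532·(-3) = 1.8084.
u_3 = w_3 + 6.0474·e_1 − 1.8084·e_2 = (1.0891, 0.7525, 1.1089, 1.4752).
r_{33} = ‖u_3‖ = 2.2712.

r_{33} = 2.2712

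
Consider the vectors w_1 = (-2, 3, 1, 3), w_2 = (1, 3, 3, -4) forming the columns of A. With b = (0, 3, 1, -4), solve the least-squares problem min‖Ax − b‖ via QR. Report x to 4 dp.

w_1 = (-2, 3, 1, 3); ‖w_1‖ = 4.7958, so e_1 = (-0.4170, 0.6255, 0.2085, 0.6255).
e_1·w_2 = (-0.4170)·1 + 0.6255·3 + 0.2085·3 + 0.6255·(-4) = -0.4170.
u_2 = w_2 + 0.4170·e_1 = (0.8261, 3.2609, 3.0870, -3.7391).
‖u_2‖ = 5.9014, so e_2 = (0.1400, 0.5526, 0.5231, -0.6336).
Qᵀb = (-0.4170, 4.7152).
Back-substitute: x_2 = 4.7152/5.9014 = 0.7990.
x_1 = (-0.4170 + 0.4170·0.7990)/4.7958 = -0.0175.

x = (-0.0175, 0.7990)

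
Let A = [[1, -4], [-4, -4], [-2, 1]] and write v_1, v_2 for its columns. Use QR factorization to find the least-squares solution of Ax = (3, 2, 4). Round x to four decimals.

x = (-0.4536, -0.3474)

v_1 = (1, -4, -2); ‖v_1‖ = 4.5826, so q_1 = (0.2182, -0.8729, -0.4364).
q_1·v_2 = 0.2182·(-4) + (-0.8729)·(-4) + (-0.4364)·1 = 2.1822.
u_2 = v_2 − 2.1822·q_1 = (-4.4762, -2.0952, 1.9524).
‖u_2‖ = 5.3140, so q_2 = (-0.8423, -0.3943, 0.3674).
Qᵀb = (-2.8368, -1.8460).
Back-substitute: x_2 = -1.8460/5.3140 = -0.3474.
x_1 = (-2.8368 − 2.1822·(-0.3474))/4.5826 = -0.4536.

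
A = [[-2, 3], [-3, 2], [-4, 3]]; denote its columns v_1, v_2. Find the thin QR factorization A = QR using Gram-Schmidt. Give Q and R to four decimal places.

e_1 = v_1/‖v_1‖ = (-2, -3, -4)/5.3852 = (-0.3714, -0.5571, -0.7428).
r_{12} = e_1·v_2 = -4.4567.
u_2 = v_2 + 4.4567·e_1 = (1.3448, -0.4828, -0.3103).
‖u_2‖ = 1.4622, so e_2 = (0.9197, -0.3302, -0.2122).

Q = [[-0.3714, 0.9197], [-0.5571, -0.3302], [-0.7428, -0.2122]], R = [[5.3852, -4.4567], [0.0000, 1.4622]]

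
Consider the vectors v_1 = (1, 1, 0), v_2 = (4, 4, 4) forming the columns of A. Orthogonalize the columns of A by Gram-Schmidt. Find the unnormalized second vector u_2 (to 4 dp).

u_2 = (0.0000, 0.0000, 4.0000)

v_1 = (1, 1, 0); ‖v_1‖ = 1.4142, so e_1 = (0.7071, 0.7071, 0.0000).
e_1·v_2 = 0.7071·4 + 0.7071·4 + 0.0000·4 = 5.6569.
u_2 = v_2 − 5.6569·e_1 = (0.0000, 0.0000, 4.0000).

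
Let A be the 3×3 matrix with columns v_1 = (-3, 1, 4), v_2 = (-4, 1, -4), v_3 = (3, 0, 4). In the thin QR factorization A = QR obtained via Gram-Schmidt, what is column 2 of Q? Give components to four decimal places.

v_1 = (-3, 1, 4); ‖v_1‖ = 5.0990, so e_1 = (-0.5883, 0.1961, 0.7845).
e_1·v_2 = (-0.5883)·(-4) + 0.1961·1 + 0.7845·(-4) = -0.5883.
u_2 = v_2 + 0.5883·e_1 = (-4.3462, 1.1154, -3.5385).
‖u_2‖ = 5.7144, so e_2 = (-0.7606, 0.1952, -0.6192).

e_2 = (-0.7606, 0.1952, -0.6192)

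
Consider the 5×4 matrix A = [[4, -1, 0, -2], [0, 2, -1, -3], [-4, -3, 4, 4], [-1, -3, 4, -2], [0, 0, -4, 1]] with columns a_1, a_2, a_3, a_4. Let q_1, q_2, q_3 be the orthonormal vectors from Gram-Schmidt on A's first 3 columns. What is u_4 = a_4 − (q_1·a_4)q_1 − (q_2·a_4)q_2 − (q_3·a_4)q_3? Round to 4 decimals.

u_4 = (0.3915, -2.2112, 1.0568, -2.6614, -1.0518)

a_1 = (4, 0, -4, -1, 0); ‖a_1‖ = 5.7446, so q_1 = (0.6963, 0.0000, -0.6963, -0.1741, 0.0000).
q_1·a_2 = 0.6963·(-1) + 0.0000·2 + (-0.6963)·(-3) + (-0.1741)·(-3) + 0.0000·0 = 1.9149.
u_2 = a_2 − 1.9149·q_1 = (-2.3333, 2.0000, -1.6667, -2.6667, 0.0000).
‖u_2‖ = 4.3970, so q_2 = (-0.5307, 0.4549, -0.3790, -0.6065, 0.0000).
q_1·a_3 = 0.6963·0 + 0.0000·(-1) + (-0.6963)·4 + (-0.1741)·4 + 0.0000·(-4) = -3.4816; q_2·a_3 = (-0.5307)·0 + 0.4549·(-1) + (-0.3790)·4 + (-0.6065)·4 + 0.0000·(-4) = -4.3970.
u_3 = a_3 + 3.4816·q_1 + 4.3970·q_2 = (0.0909, 1.0000, -0.0909, 0.7273, -4.0000).
‖u_3‖ = 4.1887, so q_3 = (0.0217, 0.2387, -0.0217, 0.1736, -0.9549).
q_1·a_4 = 0.6963·(-2) + 0.0000·(-3) + (-0.6963)·4 + (-0.1741)·(-2) + 0.0000·1 = -3.8297; q_2·a_4 = (-0.5307)·(-2) + 0.4549·(-3) + (-0.3790)·4 + (-0.6065)·(-2) + 0.0000·1 = -0.6065; q_3·a_4 = 0.0217·(-2) + 0.2387·(-3) + (-0.0217)·4 + 0.1736·(-2) + (-0.9549)·1 = -2.1486.
u_4 = a_4 + 3.8297·q_1 + 0.6065·q_2 + 2.1486·q_3 = (0.3915, -2.2112, 1.0568, -2.6614, -1.0518).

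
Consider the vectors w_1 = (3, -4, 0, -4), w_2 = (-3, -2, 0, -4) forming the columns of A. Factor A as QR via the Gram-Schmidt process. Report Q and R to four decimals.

Q = [[0.4685, -0.8450], [-0.6247, -0.1107], [0.0000, 0.0000], [-0.6247, -0.5231]], R = [[6.4031, 2.3426], [0.0000, 4.8489]]

w_1 = (3, -4, 0, -4); ‖w_1‖ = 6.4031, so q_1 = (0.4685, -0.6247, 0.0000, -0.6247).
q_1·w_2 = 0.4685·(-3) + (-0.6247)·(-2) + 0.0000·0 + (-0.6247)·(-4) = 2.3426.
u_2 = w_2 − 2.3426·q_1 = (-4.0976, -0.5366, 0.0000, -2.5366).
‖u_2‖ = 4.8489, so q_2 = (-0.8450, -0.1107, 0.0000, -0.5231).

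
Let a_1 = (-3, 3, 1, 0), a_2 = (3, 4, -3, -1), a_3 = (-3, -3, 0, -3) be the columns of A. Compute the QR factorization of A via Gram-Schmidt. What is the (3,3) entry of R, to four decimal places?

a_1 = (-3, 3, 1, 0); ‖a_1‖ = 4.3589, so e_1 = (-0.6882, 0.6882, 0.2294, 0.0000).
e_1·a_2 = (-0.6882)·3 + 0.6882·4 + 0.2294·(-3) + 0.0000·(-1) = 0.0000.
u_2 = a_2 + 0.0000·e_1 = (3.0000, 4.0000, -3.0000, -1.0000).
‖u_2‖ = 5.9161, so e_2 = (0.5071, 0.6761, -0.5071, -0.1690).
e_1·a_3 = (-0.6882)·(-3) + 0.6882·(-3) + 0.2294·0 + 0.0000·(-3) = 0.0000; e_2·a_3 = 0.5071·(-3) + 0.6761·(-3) + (-0.5071)·0 + (-0.1690)·(-3) = -3.0426.
u_3 = a_3 + 0.0000·e_1 + 3.0426·e_2 = (-1.4571, -0.9429, -1.5429, -3.5143).
r_{33} = ‖u_3‖ = 4.2122.

r_{33} = 4.2122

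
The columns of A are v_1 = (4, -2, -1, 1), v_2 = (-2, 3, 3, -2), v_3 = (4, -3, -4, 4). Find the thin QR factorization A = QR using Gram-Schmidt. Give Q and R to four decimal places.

e_1 = v_1/‖v_1‖ = (4, -2, -1, 1)/4.6904 = (0.8528, -0.4264, -0.2132, 0.2132).
r_{12} = e_1·v_2 = -4.0508.
u_2 = v_2 + 4.0508·e_1 = (1.4545, 1.2727, 2.1364, -1.1364).
‖u_2‖ = 3.0969, so e_2 = (0.4697, 0.4110, 0.6898, -0.3669).
r_{13} = e_1·v_3 = 6.3960; r_{23} = e_2·v_3 = -3.5813.
u_3 = v_3 − 6.3960·e_1 + 3.5813·e_2 = (0.2275, 1.1991, -0.1659, 1.3223).
‖u_3‖ = 1.8070, so e_3 = (0.1259, 0.6635, -0.0918, 0.7317).

Q = [[0.8528, 0.4697, 0.1259], [-0.4264, 0.4110, 0.6635], [-0.2132, 0.6898, -0.0918], [0.2132, -0.3669, 0.7317]], R = [[4.6904, -4.0508, 6.3960], [0.0000, 3.0969, -3.5813], [0.0000, 0.0000, 1.8070]]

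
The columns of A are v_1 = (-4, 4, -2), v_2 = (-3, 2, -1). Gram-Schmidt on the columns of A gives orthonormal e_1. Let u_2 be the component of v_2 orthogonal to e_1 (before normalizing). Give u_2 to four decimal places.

u_2 = (-0.5556, -0.4444, 0.2222)

v_1 = (-4, 4, -2); ‖v_1‖ = 6.0000, so e_1 = (-0.6667, 0.6667, -0.3333).
e_1·v_2 = (-0.6667)·(-3) + 0.6667·2 + (-0.3333)·(-1) = 3.6667.
u_2 = v_2 − 3.6667·e_1 = (-0.5556, -0.4444, 0.2222).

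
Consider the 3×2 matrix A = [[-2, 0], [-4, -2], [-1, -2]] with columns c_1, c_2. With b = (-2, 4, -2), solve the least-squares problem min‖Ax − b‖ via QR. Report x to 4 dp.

x = (-0.5882, 0.2353)

c_1 = (-2, -4, -1); ‖c_1‖ = 4.5826, so e_1 = (-0.4364, -0.8729, -0.2182).
e_1·c_2 = (-0.4364)·0 + (-0.8729)·(-2) + (-0.2182)·(-2) = 2.1822.
u_2 = c_2 − 2.1822·e_1 = (0.9524, -0.0952, -1.5238).
‖u_2‖ = 1.7995, so e_2 = (0.5293, -0.0529, -0.8468).
Qᵀb = (-2.1822, 0.4234).
Back-substitute: x_2 = 0.4234/1.7995 = 0.2353.
x_1 = (-2.1822 − 2.1822·0.2353)/4.5826 = -0.5882.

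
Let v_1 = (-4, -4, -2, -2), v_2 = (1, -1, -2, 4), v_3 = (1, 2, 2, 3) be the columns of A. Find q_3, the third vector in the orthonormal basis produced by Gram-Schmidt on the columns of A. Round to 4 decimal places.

q_3 = (-0.6065, 0.0505, 0.6317, 0.4801)

q_1 = v_1/‖v_1‖ = (-4, -4, -2, -2)/6.3246 = (-0.6325, -0.6325, -0.3162, -0.3162).
r_{12} = q_1·v_2 = -0.6325.
u_2 = v_2 + 0.6325·q_1 = (0.6000, -1.4000, -2.2000, 3.8000).
‖u_2‖ = 4.6476, so q_2 = (0.1291, -0.3012, -0.4734, 0.8176).
r_{13} = q_1·v_3 = -3.4785; r_{23} = q_2·v_3 = 1.0328.
u_3 = v_3 + 3.4785·q_1 − 1.0328·q_2 = (-1.3333, 0.1111, 1.3889, 1.0556).
‖u_3‖ = 2.1985, so q_3 = (-0.6065, 0.0505, 0.6317, 0.4801).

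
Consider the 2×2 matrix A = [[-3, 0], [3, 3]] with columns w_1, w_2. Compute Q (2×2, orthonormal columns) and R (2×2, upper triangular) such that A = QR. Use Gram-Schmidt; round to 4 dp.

Q = [[-0.7071, 0.7071], [0.7071, 0.7071]], R = [[4.2426, 2.1213], [0.0000, 2.1213]]

w_1 = (-3, 3); ‖w_1‖ = 4.2426, so q_1 = (-0.7071, 0.7071).
q_1·w_2 = (-0.7071)·0 + 0.7071·3 = 2.1213.
u_2 = w_2 − 2.1213·q_1 = (1.5000, 1.5000).
‖u_2‖ = 2.1213, so q_2 = (0.7071, 0.7071).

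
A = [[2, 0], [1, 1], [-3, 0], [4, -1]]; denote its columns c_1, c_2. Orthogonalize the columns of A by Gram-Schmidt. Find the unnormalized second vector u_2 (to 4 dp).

c_1 = (2, 1, -3, 4); ‖c_1‖ = 5.4772, so e_1 = (0.3651, 0.1826, -0.5477, 0.7303).
e_1·c_2 = 0.3651·0 + 0.1826·1 + (-0.5477)·0 + 0.7303·(-1) = -0.5477.
u_2 = c_2 + 0.5477·e_1 = (0.2000, 1.1000, -0.3000, -0.6000).

u_2 = (0.2000, 1.1000, -0.3000, -0.6000)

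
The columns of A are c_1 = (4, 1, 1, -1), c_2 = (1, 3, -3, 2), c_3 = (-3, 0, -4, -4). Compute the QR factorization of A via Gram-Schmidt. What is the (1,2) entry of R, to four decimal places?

c_1 = (4, 1, 1, -1); ‖c_1‖ = 4.3589, so q_1 = (0.9177, 0.2294, 0.2294, -0.2294).
r_{12} = q_1·c_2 = 0.4588.

r_{12} = 0.4588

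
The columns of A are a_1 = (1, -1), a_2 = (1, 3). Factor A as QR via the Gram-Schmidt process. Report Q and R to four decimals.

q_1 = a_1/‖a_1‖ = (1, -1)/1.4142 = (0.7071, -0.7071).
r_{12} = q_1·a_2 = -1.4142.
u_2 = a_2 + 1.4142·q_1 = (2.0000, 2.0000).
‖u_2‖ = 2.8284, so q_2 = (0.7071, 0.7071).

Q = [[0.7071, 0.7071], [-0.7071, 0.7071]], R = [[1.4142, -1.4142], [0.0000, 2.8284]]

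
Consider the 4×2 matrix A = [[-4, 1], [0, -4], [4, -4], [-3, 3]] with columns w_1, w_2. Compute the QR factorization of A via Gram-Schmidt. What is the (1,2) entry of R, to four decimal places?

r_{12} = -4.5290

w_1 = (-4, 0, 4, -3); ‖w_1‖ = 6.4031, so e_1 = (-0.6247, 0.0000, 0.6247, -0.4685).
r_{12} = e_1·w_2 = -4.5290.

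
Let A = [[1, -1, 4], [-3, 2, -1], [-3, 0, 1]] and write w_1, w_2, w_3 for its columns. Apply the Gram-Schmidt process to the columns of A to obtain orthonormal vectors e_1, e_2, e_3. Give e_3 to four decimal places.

w_1 = (1, -3, -3); ‖w_1‖ = 4.3589, so e_1 = (0.2294, -0.6882, -0.6882).
e_1·w_2 = 0.2294·(-1) + (-0.6882)·2 + (-0.6882)·0 = -1.6059.
u_2 = w_2 + 1.6059·e_1 = (-0.6316, 0.8947, -1.1053).
‖u_2‖ = 1.5560, so e_2 = (-0.4059, 0.5750, -0.7103).
e_1·w_3 = 0.2294·4 + (-0.6882)·(-1) + (-0.6882)·1 = 0.9177; e_2·w_3 = (-0.4059)·4 + 0.5750·(-1) + (-0.7103)·1 = -2.9090.
u_3 = w_3 − 0.9177·e_1 + 2.9090·e_2 = (2.6087, 1.3043, -0.4348).
‖u_3‖ = 2.9488, so e_3 = (0.8847, 0.4423, -0.1474).

e_3 = (0.8847, 0.4423, -0.1474)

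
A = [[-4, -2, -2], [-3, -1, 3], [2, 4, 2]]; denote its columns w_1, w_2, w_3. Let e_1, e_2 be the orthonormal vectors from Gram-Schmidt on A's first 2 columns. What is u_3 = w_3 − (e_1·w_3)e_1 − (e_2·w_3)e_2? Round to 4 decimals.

u_3 = (-2.0968, 2.5161, -0.4194)

e_1 = w_1/‖w_1‖ = (-4, -3, 2)/5.3852 = (-0.7428, -0.5571, 0.3714).
r_{12} = e_1·w_2 = 3.5282.
u_2 = w_2 − 3.5282·e_1 = (0.6207, 0.9655, 2.6897).
‖u_2‖ = 2.9243, so e_2 = (0.2122, 0.3302, 0.9197).
r_{13} = e_1·w_3 = 0.5571; r_{23} = e_2·w_3 = 2.4055.
u_3 = w_3 − 0.5571·e_1 − 2.4055·e_2 = (-2.0968, 2.5161, -0.4194).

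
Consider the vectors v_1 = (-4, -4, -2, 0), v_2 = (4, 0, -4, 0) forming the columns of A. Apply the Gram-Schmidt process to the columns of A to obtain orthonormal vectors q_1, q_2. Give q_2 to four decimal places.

q_2 = (0.5659, -0.1617, -0.8085, 0.0000)

q_1 = v_1/‖v_1‖ = (-4, -4, -2, 0)/6.0000 = (-0.6667, -0.6667, -0.3333, 0.0000).
r_{12} = q_1·v_2 = -1.3333.
u_2 = v_2 + 1.3333·q_1 = (3.1111, -0.8889, -4.4444, 0.0000).
‖u_2‖ = 5.4975, so q_2 = (0.5659, -0.1617, -0.8085, 0.0000).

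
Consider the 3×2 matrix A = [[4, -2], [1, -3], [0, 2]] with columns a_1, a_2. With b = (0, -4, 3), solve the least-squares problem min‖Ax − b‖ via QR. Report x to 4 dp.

x = (0.7738, 1.5595)

e_1 = a_1/‖a_1‖ = (4, 1, 0)/4.1231 = (0.9701, 0.2425, 0.0000).
r_{12} = e_1·a_2 = -2.6679.
u_2 = a_2 + 2.6679·e_1 = (0.5882, -2.3529, 2.0000).
‖u_2‖ = 3.1436, so e_2 = (0.1871, -0.7485, 0.6362).
Qᵀb = (-0.9701, 4.9026).
Back-substitute: x_2 = 4.9026/3.1436 = 1.5595.
x_1 = (-0.9701 + 2.6679·1.5595)/4.1231 = 0.7738.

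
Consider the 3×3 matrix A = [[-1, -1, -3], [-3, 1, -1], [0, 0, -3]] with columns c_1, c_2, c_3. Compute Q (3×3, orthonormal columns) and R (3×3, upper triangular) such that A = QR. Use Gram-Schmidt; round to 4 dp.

Q = [[-0.3162, -0.9487, 0.0000], [-0.9487, 0.3162, 0.0000], [0.0000, 0.0000, -1.0000]], R = [[3.1623, -0.6325, 1.8974], [0.0000, 1.2649, 2.5298], [0.0000, 0.0000, 3.0000]]

q_1 = c_1/‖c_1‖ = (-1, -3, 0)/3.1623 = (-0.3162, -0.9487, 0.0000).
r_{12} = q_1·c_2 = -0.6325.
u_2 = c_2 + 0.6325·q_1 = (-1.2000, 0.4000, 0.0000).
‖u_2‖ = 1.2649, so q_2 = (-0.9487, 0.3162, 0.0000).
r_{13} = q_1·c_3 = 1.8974; r_{23} = q_2·c_3 = 2.5298.
u_3 = c_3 − 1.8974·q_1 − 2.5298·q_2 = (0.0000, 0.0000, -3.0000).
‖u_3‖ = 3.0000, so q_3 = (0.0000, 0.0000, -1.0000).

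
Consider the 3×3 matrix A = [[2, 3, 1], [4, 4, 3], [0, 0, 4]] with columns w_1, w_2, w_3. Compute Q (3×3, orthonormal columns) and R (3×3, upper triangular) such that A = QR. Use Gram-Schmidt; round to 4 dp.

Q = [[0.4472, 0.8944, 0.0000], [0.8944, -0.4472, 0.0000], [0.0000, 0.0000, 1.0000]], R = [[4.4721, 4.9193, 3.1305], [0.0000, 0.8944, -0.4472], [0.0000, 0.0000, 4.0000]]

e_1 = w_1/‖w_1‖ = (2, 4, 0)/4.4721 = (0.4472, 0.8944, 0.0000).
r_{12} = e_1·w_2 = 4.9193.
u_2 = w_2 − 4.9193·e_1 = (0.8000, -0.4000, 0.0000).
‖u_2‖ = 0.8944, so e_2 = (0.8944, -0.4472, 0.0000).
r_{13} = e_1·w_3 = 3.1305; r_{23} = e_2·w_3 = -0.4472.
u_3 = w_3 − 3.1305·e_1 + 0.4472·e_2 = (0.0000, 0.0000, 4.0000).
‖u_3‖ = 4.0000, so e_3 = (0.0000, 0.0000, 1.0000).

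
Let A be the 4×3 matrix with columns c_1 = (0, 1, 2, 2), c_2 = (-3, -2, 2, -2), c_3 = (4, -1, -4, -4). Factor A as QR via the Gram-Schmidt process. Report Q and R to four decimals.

Q = [[0.0000, -0.6617, 0.7190], [0.3333, -0.3921, -0.1094], [0.6667, 0.5392, 0.5119], [0.6667, -0.3431, -0.4572]], R = [[3.0000, -0.6667, -5.6667], [0.0000, 4.5338, -3.0389], [0.0000, 0.0000, 2.7666]]

q_1 = c_1/‖c_1‖ = (0, 1, 2, 2)/3.0000 = (0.0000, 0.3333, 0.6667, 0.6667).
r_{12} = q_1·c_2 = -0.6667.
u_2 = c_2 + 0.6667·q_1 = (-3.0000, -1.7778, 2.4444, -1.5556).
‖u_2‖ = 4.5338, so q_2 = (-0.6617, -0.3921, 0.5392, -0.3431).
r_{13} = q_1·c_3 = -5.6667; r_{23} = q_2·c_3 = -3.0389.
u_3 = c_3 + 5.6667·q_1 + 3.0389·q_2 = (1.9892, -0.3027, 1.4162, -1.2649).
‖u_3‖ = 2.7666, so q_3 = (0.7190, -0.1094, 0.5119, -0.4572).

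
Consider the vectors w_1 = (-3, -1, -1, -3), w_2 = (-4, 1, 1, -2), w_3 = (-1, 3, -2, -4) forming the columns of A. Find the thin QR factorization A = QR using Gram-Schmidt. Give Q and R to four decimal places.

Q = [[-0.6708, -0.5275, 0.3172], [-0.2236, 0.5934, 0.7515], [-0.2236, 0.5934, -0.3709], [-0.6708, 0.1319, -0.4440]], R = [[4.4721, 3.5777, 3.1305], [0.0000, 3.0332, 0.5934], [0.0000, 0.0000, 4.4551]]

w_1 = (-3, -1, -1, -3); ‖w_1‖ = 4.4721, so q_1 = (-0.6708, -0.2236, -0.2236, -0.6708).
q_1·w_2 = (-0.6708)·(-4) + (-0.2236)·1 + (-0.2236)·1 + (-0.6708)·(-2) = 3.5777.
u_2 = w_2 − 3.5777·q_1 = (-1.6000, 1.8000, 1.8000, 0.4000).
‖u_2‖ = 3.0332, so q_2 = (-0.5275, 0.5934, 0.5934, 0.1319).
q_1·w_3 = (-0.6708)·(-1) + (-0.2236)·3 + (-0.2236)·(-2) + (-0.6708)·(-4) = 3.1305; q_2·w_3 = (-0.5275)·(-1) + 0.5934·3 + 0.5934·(-2) + 0.1319·(-4) = 0.5934.
u_3 = w_3 − 3.1305·q_1 − 0.5934·q_2 = (1.4130, 3.3478, -1.6522, -1.9783).
‖u_3‖ = 4.4551, so q_3 = (0.3172, 0.7515, -0.3709, -0.4440).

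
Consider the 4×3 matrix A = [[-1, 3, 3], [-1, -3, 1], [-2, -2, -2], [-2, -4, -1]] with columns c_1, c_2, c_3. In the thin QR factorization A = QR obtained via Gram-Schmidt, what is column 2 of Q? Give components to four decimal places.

e_2 = (0.8646, -0.3705, 0.0823, -0.3294)

c_1 = (-1, -1, -2, -2); ‖c_1‖ = 3.1623, so e_1 = (-0.3162, -0.3162, -0.6325, -0.6325).
e_1·c_2 = (-0.3162)·3 + (-0.3162)·(-3) + (-0.6325)·(-2) + (-0.6325)·(-4) = 3.7947.
u_2 = c_2 − 3.7947·e_1 = (4.2000, -1.8000, 0.4000, -1.6000).
‖u_2‖ = 4.8580, so e_2 = (0.8646, -0.3705, 0.0823, -0.3294).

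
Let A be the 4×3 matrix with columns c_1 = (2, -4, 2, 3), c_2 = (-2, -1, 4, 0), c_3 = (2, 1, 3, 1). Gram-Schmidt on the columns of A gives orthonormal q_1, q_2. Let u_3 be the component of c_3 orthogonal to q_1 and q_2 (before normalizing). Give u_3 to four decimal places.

u_3 = (2.0827, 2.0986, 1.5660, 0.3657)

c_1 = (2, -4, 2, 3); ‖c_1‖ = 5.7446, so q_1 = (0.3482, -0.6963, 0.3482, 0.5222).
q_1·c_2 = 0.3482·(-2) + (-0.6963)·(-1) + 0.3482·4 + 0.5222·0 = 1.3926.
u_2 = c_2 − 1.3926·q_1 = (-2.4848, -0.0303, 3.5152, -0.7273).
‖u_2‖ = 4.3658, so q_2 = (-0.5692, -0.0069, 0.8051, -0.1666).
q_1·c_3 = 0.3482·2 + (-0.6963)·1 + 0.3482·3 + 0.5222·1 = 1.5667; q_2·c_3 = (-0.5692)·2 + (-0.0069)·1 + 0.8051·3 + (-0.1666)·1 = 1.1036.
u_3 = c_3 − 1.5667·q_1 − 1.1036·q_2 = (2.0827, 2.0986, 1.5660, 0.3657).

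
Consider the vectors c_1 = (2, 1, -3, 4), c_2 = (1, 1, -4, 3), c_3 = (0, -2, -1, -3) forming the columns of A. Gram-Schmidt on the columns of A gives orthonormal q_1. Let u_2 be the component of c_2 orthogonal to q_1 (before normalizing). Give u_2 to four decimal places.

u_2 = (-0.8000, 0.1000, -1.3000, -0.6000)

c_1 = (2, 1, -3, 4); ‖c_1‖ = 5.4772, so q_1 = (0.3651, 0.1826, -0.5477, 0.7303).
q_1·c_2 = 0.3651·1 + 0.1826·1 + (-0.5477)·(-4) + 0.7303·3 = 4.9295.
u_2 = c_2 − 4.9295·q_1 = (-0.8000, 0.1000, -1.3000, -0.6000).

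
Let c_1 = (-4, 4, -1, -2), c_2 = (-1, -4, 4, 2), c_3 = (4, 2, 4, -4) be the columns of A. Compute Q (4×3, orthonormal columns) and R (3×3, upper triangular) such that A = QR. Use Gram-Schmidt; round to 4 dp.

c_1 = (-4, 4, -1, -2); ‖c_1‖ = 6.0828, so e_1 = (-0.6576, 0.6576, -0.1644, -0.3288).
e_1·c_2 = (-0.6576)·(-1) + 0.6576·(-4) + (-0.1644)·4 + (-0.3288)·2 = -3.2880.
u_2 = c_2 + 3.2880·e_1 = (-3.1622, -1.8378, 3.4595, 0.9189).
‖u_2‖ = 5.1175, so e_2 = (-0.6179, -0.3591, 0.6760, 0.1796).
e_1·c_3 = (-0.6576)·4 + 0.6576·2 + (-0.1644)·4 + (-0.3288)·(-4) = -0.6576; e_2·c_3 = (-0.6179)·4 + (-0.3591)·2 + 0.6760·4 + 0.1796·(-4) = -1.2041.
u_3 = c_3 + 0.6576·e_1 + 1.2041·e_2 = (2.8235, 2.0000, 4.7059, -4.0000).
‖u_3‖ = 7.0794, so e_3 = (0.3988, 0.2825, 0.6647, -0.5650).

Q = [[-0.6576, -0.6179, 0.3988], [0.6576, -0.3591, 0.2825], [-0.1644, 0.6760, 0.6647], [-0.3288, 0.1796, -0.5650]], R = [[6.0828, -3.2880, -0.6576], [0.0000, 5.1175, -1.2041], [0.0000, 0.0000, 7.0794]]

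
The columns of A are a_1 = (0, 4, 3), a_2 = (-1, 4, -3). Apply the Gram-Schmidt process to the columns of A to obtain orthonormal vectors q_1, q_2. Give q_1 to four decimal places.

q_1 = (0.0000, 0.8000, 0.6000)

q_1 = a_1/‖a_1‖ = (0, 4, 3)/5.0000 = (0.0000, 0.8000, 0.6000).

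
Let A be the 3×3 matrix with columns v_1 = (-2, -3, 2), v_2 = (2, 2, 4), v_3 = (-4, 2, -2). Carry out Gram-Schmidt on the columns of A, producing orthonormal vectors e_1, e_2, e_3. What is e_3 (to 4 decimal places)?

e_3 = (-0.7960, 0.5970, 0.0995)

e_1 = v_1/‖v_1‖ = (-2, -3, 2)/4.1231 = (-0.4851, -0.7276, 0.4851).
r_{12} = e_1·v_2 = -0.4851.
u_2 = v_2 + 0.4851·e_1 = (1.7647, 1.6471, 4.2353).
‖u_2‖ = 4.8749, so e_2 = (0.3620, 0.3379, 0.8688).
r_{13} = e_1·v_3 = -0.4851; r_{23} = e_2·v_3 = -2.5099.
u_3 = v_3 + 0.4851·e_1 + 2.5099·e_2 = (-3.3267, 2.4950, 0.4158).
‖u_3‖ = 4.1792, so e_3 = (-0.7960, 0.5970, 0.0995).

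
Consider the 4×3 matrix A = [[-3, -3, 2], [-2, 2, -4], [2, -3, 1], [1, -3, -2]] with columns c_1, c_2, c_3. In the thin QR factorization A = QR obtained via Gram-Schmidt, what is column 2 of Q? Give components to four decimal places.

q_2 = (-0.6682, 0.2835, -0.4657, -0.5062)

c_1 = (-3, -2, 2, 1); ‖c_1‖ = 4.2426, so q_1 = (-0.7071, -0.4714, 0.4714, 0.2357).
q_1·c_2 = (-0.7071)·(-3) + (-0.4714)·2 + 0.4714·(-3) + 0.2357·(-3) = -0.9428.
u_2 = c_2 + 0.9428·q_1 = (-3.6667, 1.5556, -2.5556, -2.7778).
‖u_2‖ = 5.4874, so q_2 = (-0.6682, 0.2835, -0.4657, -0.5062).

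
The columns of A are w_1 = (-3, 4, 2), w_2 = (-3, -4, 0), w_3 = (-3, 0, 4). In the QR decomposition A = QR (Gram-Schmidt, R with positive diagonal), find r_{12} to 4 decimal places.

r_{12} = -1.2999

w_1 = (-3, 4, 2); ‖w_1‖ = 5.3852, so e_1 = (-0.5571, 0.7428, 0.3714).
r_{12} = e_1·w_2 = -1.2999.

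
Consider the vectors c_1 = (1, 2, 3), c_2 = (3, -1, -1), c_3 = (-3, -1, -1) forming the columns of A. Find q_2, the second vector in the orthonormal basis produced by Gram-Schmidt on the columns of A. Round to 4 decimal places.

c_1 = (1, 2, 3); ‖c_1‖ = 3.7417, so q_1 = (0.2673, 0.5345, 0.8018).
q_1·c_2 = 0.2673·3 + 0.5345·(-1) + 0.8018·(-1) = -0.5345.
u_2 = c_2 + 0.5345·q_1 = (3.1429, -0.7143, -0.5714).
‖u_2‖ = 3.2733, so q_2 = (0.9602, -0.2182, -0.1746).

q_2 = (0.9602, -0.2182, -0.1746)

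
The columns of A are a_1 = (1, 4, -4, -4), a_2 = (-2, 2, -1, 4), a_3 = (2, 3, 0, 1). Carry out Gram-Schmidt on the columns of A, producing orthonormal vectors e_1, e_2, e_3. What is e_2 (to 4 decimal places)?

e_2 = (-0.3812, 0.5054, -0.3024, 0.7126)

a_1 = (1, 4, -4, -4); ‖a_1‖ = 7.0000, so e_1 = (0.1429, 0.5714, -0.5714, -0.5714).
e_1·a_2 = 0.1429·(-2) + 0.5714·2 + (-0.5714)·(-1) + (-0.5714)·4 = -0.8571.
u_2 = a_2 + 0.8571·e_1 = (-1.8776, 2.4898, -1.4898, 3.5102).
‖u_2‖ = 4.9260, so e_2 = (-0.3812, 0.5054, -0.3024, 0.7126).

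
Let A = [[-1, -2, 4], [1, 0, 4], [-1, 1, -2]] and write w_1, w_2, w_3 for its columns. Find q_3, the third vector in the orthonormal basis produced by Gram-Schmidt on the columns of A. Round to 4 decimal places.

q_3 = (0.2673, 0.8018, 0.5345)

w_1 = (-1, 1, -1); ‖w_1‖ = 1.7321, so q_1 = (-0.5774, 0.5774, -0.5774).
q_1·w_2 = (-0.5774)·(-2) + 0.5774·0 + (-0.5774)·1 = 0.5774.
u_2 = w_2 − 0.5774·q_1 = (-1.6667, -0.3333, 1.3333).
‖u_2‖ = 2.1602, so q_2 = (-0.7715, -0.1543, 0.6172).
q_1·w_3 = (-0.5774)·4 + 0.5774·4 + (-0.5774)·(-2) = 1.1547; q_2·w_3 = (-0.7715)·4 + (-0.1543)·4 + 0.6172·(-2) = -4.9377.
u_3 = w_3 − 1.1547·q_1 + 4.9377·q_2 = (0.8571, 2.5714, 1.7143).
‖u_3‖ = 3.2071, so q_3 = (0.2673, 0.8018, 0.5345).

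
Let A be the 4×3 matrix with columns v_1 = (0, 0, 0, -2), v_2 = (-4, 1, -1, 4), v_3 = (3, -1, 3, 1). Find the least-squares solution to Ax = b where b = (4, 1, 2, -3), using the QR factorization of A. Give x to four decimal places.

x = (0.5116, -0.5930, 0.3953)

v_1 = (0, 0, 0, -2); ‖v_1‖ = 2.0000, so e_1 = (0.0000, 0.0000, 0.0000, -1.0000).
e_1·v_2 = 0.0000·(-4) + 0.0000·1 + 0.0000·(-1) + (-1.0000)·4 = -4.0000.
u_2 = v_2 + 4.0000·e_1 = (-4.0000, 1.0000, -1.0000, 0.0000).
‖u_2‖ = 4.2426, so e_2 = (-0.9428, 0.2357, -0.2357, 0.0000).
e_1·v_3 = 0.0000·3 + 0.0000·(-1) + 0.0000·3 + (-1.0000)·1 = -1.0000; e_2·v_3 = (-0.9428)·3 + 0.2357·(-1) + (-0.2357)·3 + 0.0000·1 = -3.7712.
u_3 = v_3 + 1.0000·e_1 + 3.7712·e_2 = (-0.5556, -0.1111, 2.1111, 0.0000).
‖u_3‖ = 2.1858, so e_3 = (-0.2542, -0.0508, 0.9658, 0.0000).
Qᵀb = (3.0000, -4.0069, 0.8642).
Back-substitute: x_3 = 0.8642/2.1858 = 0.3953.
x_2 = (-4.0069 + 3.7712·0.3953)/4.2426 = -0.5930.
x_1 = (3.0000 + 4.0000·(-0.5930) + 1.0000·0.3953)/2.0000 = 0.5116.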